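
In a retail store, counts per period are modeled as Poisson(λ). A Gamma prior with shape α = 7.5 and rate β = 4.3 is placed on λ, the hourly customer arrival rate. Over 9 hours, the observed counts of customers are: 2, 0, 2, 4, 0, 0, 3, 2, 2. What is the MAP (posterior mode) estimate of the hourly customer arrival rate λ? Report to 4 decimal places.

1.6165

With a Gamma(shape α, rate β) prior, the Poisson likelihood is conjugate: the posterior is Gamma(α + ΣXᵢ, β + n).
Sum of counts S = 15 over n = 9 hours.
Posterior: Gamma(α+S, β+n) = Gamma(7.5+15, 4.3+9) = Gamma(22.5, 13.3).
Mode of Gamma(α,β) for α≥1 is (α−1)/β = 21.5/13.3 = 1.6165.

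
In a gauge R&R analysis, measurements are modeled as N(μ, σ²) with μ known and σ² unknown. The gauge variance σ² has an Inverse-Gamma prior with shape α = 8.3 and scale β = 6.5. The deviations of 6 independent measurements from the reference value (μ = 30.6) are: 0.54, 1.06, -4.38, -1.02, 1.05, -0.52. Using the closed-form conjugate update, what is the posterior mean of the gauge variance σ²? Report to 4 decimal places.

With known mean μ and an Inverse-Gamma(α, β) prior on σ², the Normal likelihood is conjugate: posterior is Inv-Gamma(α + n/2, β + Σ(xᵢ−μ)²/2).
Σ(xᵢ−μ)² = (0.54)² + (1.06)² + (-4.38)² + (-1.02)² + (1.05)² + (-0.52)² = 23.0129.
Posterior: Inv-Gamma(8.3 + 6/2, 6.5 + 23.0129/2) = Inv-Gamma(11.30, 18.00645).
E[σ²|data] = β/(α−1) = 18.00645/10.30 = 1.7482.

1.7482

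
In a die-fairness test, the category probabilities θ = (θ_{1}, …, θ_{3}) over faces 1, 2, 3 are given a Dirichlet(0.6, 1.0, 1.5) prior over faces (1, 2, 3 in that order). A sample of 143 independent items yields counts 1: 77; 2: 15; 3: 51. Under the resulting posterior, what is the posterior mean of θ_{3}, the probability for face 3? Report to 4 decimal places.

0.3593

The Dirichlet prior is conjugate to the Multinomial likelihood: each posterior αⱼ = prior αⱼ + observed count nⱼ.
Posterior concentration: (77.6, 16.0, 52.5), total = 146.1.
E[θ_{3}|data] = α_{3}/Σα = 52.5/146.1 = 0.3593.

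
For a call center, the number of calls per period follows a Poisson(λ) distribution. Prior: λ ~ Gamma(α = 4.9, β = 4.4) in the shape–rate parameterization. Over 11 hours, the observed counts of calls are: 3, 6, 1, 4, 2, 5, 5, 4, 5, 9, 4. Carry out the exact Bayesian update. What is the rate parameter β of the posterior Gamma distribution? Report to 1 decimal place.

15.4

With a Gamma(shape α, rate β) prior, the Poisson likelihood is conjugate: the posterior is Gamma(α + ΣXᵢ, β + n).
Sum of counts S = 48 over n = 11 hours.
Posterior: Gamma(α+S, β+n) = Gamma(4.9+48, 4.4+11) = Gamma(52.9, 15.4).
Posterior β = 15.4.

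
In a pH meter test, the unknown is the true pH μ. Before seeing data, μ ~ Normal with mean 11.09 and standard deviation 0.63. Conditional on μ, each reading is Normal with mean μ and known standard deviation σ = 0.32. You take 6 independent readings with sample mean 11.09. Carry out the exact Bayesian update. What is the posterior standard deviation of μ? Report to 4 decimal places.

For Normal data with known variance σ², a Normal(μ₀, σ₀²) prior on μ is conjugate. Posterior precision = 1/σ₀² + n/σ²; posterior mean is the precision-weighted average of μ₀ and x̄.
σ₀² = 0.63² = 0.3969, σ² = 0.32² = 0.1024; σ² + n·σ₀² = 0.1024 + 6·0.3969 = 2.4838.
Posterior precision = 1/σ₀² + n/σ² = 1/0.3969 + 6/0.1024 = (σ² + n·σ₀²)/(σ₀²σ²) = 2.4838/(0.3969·0.1024); posterior variance σₙ² = σ₀²σ²/(σ² + n·σ₀²) = 0.3969·0.1024/2.4838 = 0.016363.
Posterior SD = √σₙ² = √(0.3969·0.1024/2.4838) = 0.1279.

0.1279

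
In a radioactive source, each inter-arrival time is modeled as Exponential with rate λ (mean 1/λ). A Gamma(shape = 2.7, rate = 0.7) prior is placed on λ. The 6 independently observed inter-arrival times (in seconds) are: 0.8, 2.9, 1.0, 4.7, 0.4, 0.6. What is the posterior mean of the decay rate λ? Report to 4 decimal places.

0.7838

With a Gamma(shape α, rate β) prior on the exponential rate λ, the posterior after n observations with total T = Σxᵢ is Gamma(α+n, β+T).
Sum of observations T = 10.4 seconds; n = 6.
Posterior: Gamma(2.7+6, 0.7+10.4) = Gamma(8.7, 11.1).
Posterior mean of λ = α/β = 8.7/11.1 = 0.7838.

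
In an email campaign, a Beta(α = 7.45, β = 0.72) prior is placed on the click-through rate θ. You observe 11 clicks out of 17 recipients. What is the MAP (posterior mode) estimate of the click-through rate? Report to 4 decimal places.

The Beta prior is conjugate to a Binomial/Bernoulli likelihood; the update adds successes to α and failures to β.
Posterior: Beta(α+k, β+n−k) = Beta(7.45+11, 0.72+6) = Beta(18.45, 6.72).
Mode of Beta(a,b) for a,b>1 is (a−1)/(a+b−2) = 17.45/23.17 = 0.7531.

0.7531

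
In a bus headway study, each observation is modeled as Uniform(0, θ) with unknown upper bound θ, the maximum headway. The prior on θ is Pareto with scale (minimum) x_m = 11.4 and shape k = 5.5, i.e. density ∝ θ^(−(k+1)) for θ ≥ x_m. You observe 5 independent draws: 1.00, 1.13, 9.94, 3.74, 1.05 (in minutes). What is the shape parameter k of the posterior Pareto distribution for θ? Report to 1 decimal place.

10.5

A Pareto(scale x_m, shape k) prior on the upper bound θ of Uniform(0, θ) is conjugate: posterior is Pareto(max(x_m, max xᵢ), k + n).
Sample maximum = 9.94; prior scale x_m = 11.4 → posterior scale = max = 11.40.
Posterior shape = 5.5 + 5 = 10.5.
Posterior shape k = 10.5.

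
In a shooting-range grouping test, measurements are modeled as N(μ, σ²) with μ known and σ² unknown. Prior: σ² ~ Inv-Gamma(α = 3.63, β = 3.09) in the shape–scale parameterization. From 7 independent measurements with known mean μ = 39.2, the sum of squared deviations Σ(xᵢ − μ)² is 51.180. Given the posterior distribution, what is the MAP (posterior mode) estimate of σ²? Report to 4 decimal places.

With known mean μ and an Inverse-Gamma(α, β) prior on σ², the Normal likelihood is conjugate: posterior is Inv-Gamma(α + n/2, β + Σ(xᵢ−μ)²/2).
Posterior: Inv-Gamma(3.63 + 7/2, 3.09 + 51.180/2) = Inv-Gamma(7.13, 28.6800).
Mode = β/(α+1) = 28.6800/8.13 = 3.5277.

3.5277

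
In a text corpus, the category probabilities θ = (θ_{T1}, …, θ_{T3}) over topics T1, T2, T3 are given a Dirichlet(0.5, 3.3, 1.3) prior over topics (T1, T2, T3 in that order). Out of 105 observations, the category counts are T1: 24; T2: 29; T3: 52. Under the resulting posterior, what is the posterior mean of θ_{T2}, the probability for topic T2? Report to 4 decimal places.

The Dirichlet prior is conjugate to the Multinomial likelihood: each posterior αⱼ = prior αⱼ + observed count nⱼ.
Posterior concentration: (24.5, 32.3, 53.3), total = 110.1.
E[θ_{T2}|data] = α_{T2}/Σα = 32.3/110.1 = 0.2934.

0.2934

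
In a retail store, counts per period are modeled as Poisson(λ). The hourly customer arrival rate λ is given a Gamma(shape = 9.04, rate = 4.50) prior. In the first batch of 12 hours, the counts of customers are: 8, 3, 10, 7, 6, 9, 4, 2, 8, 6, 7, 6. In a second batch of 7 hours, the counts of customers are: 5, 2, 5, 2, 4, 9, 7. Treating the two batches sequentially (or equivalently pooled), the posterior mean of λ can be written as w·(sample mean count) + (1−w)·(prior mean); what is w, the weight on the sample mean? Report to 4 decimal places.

With a Gamma(shape α, rate β) prior, the Poisson likelihood is conjugate: the posterior is Gamma(α + ΣXᵢ, β + n).
Total number of hours: n = 12 + 7 = 19.
Posterior mean = (α₀+S)/(β₀+n) = [n/(β₀+n)]·(S/n) + [β₀/(β₀+n)]·(α₀/β₀), so only n and β₀ enter the weight.
Weight on data w = n/(β₀+n) = 19/(4.50+19) = 19/23.50 = 0.8085.

0.8085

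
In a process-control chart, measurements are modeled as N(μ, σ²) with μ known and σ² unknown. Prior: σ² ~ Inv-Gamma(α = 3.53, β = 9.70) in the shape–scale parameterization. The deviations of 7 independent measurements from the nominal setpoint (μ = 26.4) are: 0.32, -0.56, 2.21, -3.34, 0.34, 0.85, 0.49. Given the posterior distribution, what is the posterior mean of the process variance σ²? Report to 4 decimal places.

3.0625

With known mean μ and an Inverse-Gamma(α, β) prior on σ², the Normal likelihood is conjugate: posterior is Inv-Gamma(α + n/2, β + Σ(xᵢ−μ)²/2).
Σ(xᵢ−μ)² = (0.32)² + (-0.56)² + (2.21)² + (-3.34)² + (0.34)² + (0.85)² + (0.49)² = 17.5339.
Posterior: Inv-Gamma(3.53 + 7/2, 9.70 + 17.5339/2) = Inv-Gamma(7.03, 18.46695).
E[σ²|data] = β/(α−1) = 18.46695/6.03 = 3.0625.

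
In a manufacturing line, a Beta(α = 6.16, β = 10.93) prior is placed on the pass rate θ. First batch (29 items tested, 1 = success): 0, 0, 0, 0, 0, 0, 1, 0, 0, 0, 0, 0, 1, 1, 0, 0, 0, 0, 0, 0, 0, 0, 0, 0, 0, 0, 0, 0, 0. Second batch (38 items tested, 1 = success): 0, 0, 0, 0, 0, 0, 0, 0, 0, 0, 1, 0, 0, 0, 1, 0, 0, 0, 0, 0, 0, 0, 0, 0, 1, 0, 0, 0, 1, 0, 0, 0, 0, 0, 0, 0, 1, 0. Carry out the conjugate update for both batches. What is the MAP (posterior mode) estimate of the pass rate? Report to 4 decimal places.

The Beta prior is conjugate to a Binomial/Bernoulli likelihood; the update adds successes to α and failures to β.
After batch 1: Beta(6.16+3, 10.93+26) = Beta(9.16, 36.93).
After batch 2: Beta(9.16+5, 36.93+33) = Beta(14.16, 69.93).
Mode of Beta(a,b) for a,b>1 is (a−1)/(a+b−2) = 13.16/82.09 = 0.1603.

0.1603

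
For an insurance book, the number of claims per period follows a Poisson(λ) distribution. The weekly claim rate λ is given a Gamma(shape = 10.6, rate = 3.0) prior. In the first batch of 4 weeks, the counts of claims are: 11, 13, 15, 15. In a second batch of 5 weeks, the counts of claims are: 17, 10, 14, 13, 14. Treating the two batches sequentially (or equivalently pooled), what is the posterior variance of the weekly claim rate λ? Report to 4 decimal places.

0.9208

With a Gamma(shape α, rate β) prior, the Poisson likelihood is conjugate: the posterior is Gamma(α + ΣXᵢ, β + n).
Batch 1: sum of counts S = 54 over n = 4 weeks.
After batch 1: Gamma(α+S, β+n) = Gamma(10.6+54, 3.0+4) = Gamma(64.6, 7.0).
Batch 2: sum of counts S = 68 over n = 5 weeks.
After batch 2: Gamma(α+S, β+n) = Gamma(64.6+68, 7.0+5) = Gamma(132.6, 12.0).
Var = α/β² = 132.6/12.0² = 0.9208.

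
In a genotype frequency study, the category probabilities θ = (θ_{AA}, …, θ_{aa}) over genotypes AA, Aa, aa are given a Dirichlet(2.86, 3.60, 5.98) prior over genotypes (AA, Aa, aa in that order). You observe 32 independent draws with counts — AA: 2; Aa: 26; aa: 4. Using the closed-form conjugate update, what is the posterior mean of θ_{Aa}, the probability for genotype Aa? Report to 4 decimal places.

0.6661

The Dirichlet prior is conjugate to the Multinomial likelihood: each posterior αⱼ = prior αⱼ + observed count nⱼ.
Posterior concentration: (4.86, 29.60, 9.98), total = 44.44.
E[θ_{Aa}|data] = α_{Aa}/Σα = 29.60/44.44 = 0.6661.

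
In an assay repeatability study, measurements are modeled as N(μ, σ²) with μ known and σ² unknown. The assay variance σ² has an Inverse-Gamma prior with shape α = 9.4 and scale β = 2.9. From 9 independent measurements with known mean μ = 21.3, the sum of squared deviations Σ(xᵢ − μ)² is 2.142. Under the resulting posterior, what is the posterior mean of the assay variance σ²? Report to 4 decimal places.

With known mean μ and an Inverse-Gamma(α, β) prior on σ², the Normal likelihood is conjugate: posterior is Inv-Gamma(α + n/2, β + Σ(xᵢ−μ)²/2).
Posterior: Inv-Gamma(9.4 + 9/2, 2.9 + 2.142/2) = Inv-Gamma(13.90, 3.9710).
E[σ²|data] = β/(α−1) = 3.9710/12.90 = 0.3078.

0.3078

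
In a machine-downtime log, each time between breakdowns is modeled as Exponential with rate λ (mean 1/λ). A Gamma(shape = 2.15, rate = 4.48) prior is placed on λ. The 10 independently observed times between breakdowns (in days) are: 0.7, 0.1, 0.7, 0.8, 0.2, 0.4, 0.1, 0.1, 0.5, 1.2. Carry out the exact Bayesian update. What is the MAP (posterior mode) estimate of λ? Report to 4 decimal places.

1.2015

With a Gamma(shape α, rate β) prior on the exponential rate λ, the posterior after n observations with total T = Σxᵢ is Gamma(α+n, β+T).
Sum of observations T = 4.8 days; n = 10.
Posterior: Gamma(2.15+10, 4.48+4.8) = Gamma(12.15, 9.28).
Mode = (α−1)/β = 1.2015.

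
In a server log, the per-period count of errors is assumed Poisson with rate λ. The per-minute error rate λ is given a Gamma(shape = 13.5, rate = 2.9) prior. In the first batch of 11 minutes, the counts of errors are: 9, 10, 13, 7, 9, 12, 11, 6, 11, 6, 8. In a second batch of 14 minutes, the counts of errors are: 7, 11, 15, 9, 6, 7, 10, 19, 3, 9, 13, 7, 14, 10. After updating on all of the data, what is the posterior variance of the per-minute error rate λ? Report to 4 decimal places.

With a Gamma(shape α, rate β) prior, the Poisson likelihood is conjugate: the posterior is Gamma(α + ΣXᵢ, β + n).
Batch 1: sum of counts S = 102 over n = 11 minutes.
After batch 1: Gamma(α+S, β+n) = Gamma(13.5+102, 2.9+11) = Gamma(115.5, 13.9).
Batch 2: sum of counts S = 140 over n = 14 minutes.
After batch 2: Gamma(α+S, β+n) = Gamma(115.5+140, 13.9+14) = Gamma(255.5, 27.9).
Var = α/β² = 255.5/27.9² = 0.3282.

0.3282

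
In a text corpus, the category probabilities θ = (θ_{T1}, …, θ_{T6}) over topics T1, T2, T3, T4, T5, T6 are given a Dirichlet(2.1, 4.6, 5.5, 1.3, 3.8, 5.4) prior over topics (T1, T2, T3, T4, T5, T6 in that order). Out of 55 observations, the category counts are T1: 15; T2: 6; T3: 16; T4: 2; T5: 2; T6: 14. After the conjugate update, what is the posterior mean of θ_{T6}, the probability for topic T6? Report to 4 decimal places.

The Dirichlet prior is conjugate to the Multinomial likelihood: each posterior αⱼ = prior αⱼ + observed count nⱼ.
Posterior concentration: (17.1, 10.6, 21.5, 3.3, 5.8, 19.4), total = 77.7.
E[θ_{T6}|data] = α_{T6}/Σα = 19.4/77.7 = 0.2497.

0.2497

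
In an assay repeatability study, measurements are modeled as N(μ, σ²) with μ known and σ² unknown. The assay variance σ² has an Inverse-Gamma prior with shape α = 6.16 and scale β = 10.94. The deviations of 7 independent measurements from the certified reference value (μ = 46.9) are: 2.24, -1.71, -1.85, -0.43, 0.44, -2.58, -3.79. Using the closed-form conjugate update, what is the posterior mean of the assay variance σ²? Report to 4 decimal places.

With known mean μ and an Inverse-Gamma(α, β) prior on σ², the Normal likelihood is conjugate: posterior is Inv-Gamma(α + n/2, β + Σ(xᵢ−μ)²/2).
Σ(xᵢ−μ)² = (2.24)² + (-1.71)² + (-1.85)² + (-0.43)² + (0.44)² + (-2.58)² + (-3.79)² = 32.7632.
Posterior: Inv-Gamma(6.16 + 7/2, 10.94 + 32.7632/2) = Inv-Gamma(9.66, 27.32160).
E[σ²|data] = β/(α−1) = 27.32160/8.66 = 3.1549.

3.1549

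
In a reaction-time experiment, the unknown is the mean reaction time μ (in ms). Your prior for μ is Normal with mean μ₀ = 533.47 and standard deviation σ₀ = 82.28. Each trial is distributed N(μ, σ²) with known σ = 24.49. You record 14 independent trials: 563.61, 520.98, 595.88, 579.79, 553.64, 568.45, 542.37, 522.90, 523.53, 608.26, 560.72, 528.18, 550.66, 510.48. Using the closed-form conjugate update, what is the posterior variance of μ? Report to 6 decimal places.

For Normal data with known variance σ², a Normal(μ₀, σ₀²) prior on μ is conjugate. Posterior precision = 1/σ₀² + n/σ²; posterior mean is the precision-weighted average of μ₀ and x̄.
σ₀² = 82.28² = 6769.9984, σ² = 24.49² = 599.7601; σ² + n·σ₀² = 599.7601 + 14·6769.9984 = 95379.7377.
Posterior precision = 1/σ₀² + n/σ² = 1/6769.9984 + 14/599.7601 = (σ² + n·σ₀²)/(σ₀²σ²) = 95379.7377/(6769.9984·599.7601); posterior variance σₙ² = σ₀²σ²/(σ² + n·σ₀²) = 6769.9984·599.7601/95379.7377 = 42.570624.

42.570624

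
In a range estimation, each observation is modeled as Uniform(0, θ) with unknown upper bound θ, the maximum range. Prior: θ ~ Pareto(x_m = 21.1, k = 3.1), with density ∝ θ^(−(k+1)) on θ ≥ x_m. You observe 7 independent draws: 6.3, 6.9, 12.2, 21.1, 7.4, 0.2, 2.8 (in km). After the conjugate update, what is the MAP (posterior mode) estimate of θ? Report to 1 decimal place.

A Pareto(scale x_m, shape k) prior on the upper bound θ of Uniform(0, θ) is conjugate: posterior is Pareto(max(x_m, max xᵢ), k + n).
Sample maximum = 21.1; prior scale x_m = 21.1 → posterior scale = max = 21.1.
Posterior shape = 3.1 + 7 = 10.1.
The Pareto density is decreasing on [x_m, ∞), so the mode is x_m = 21.1.

21.1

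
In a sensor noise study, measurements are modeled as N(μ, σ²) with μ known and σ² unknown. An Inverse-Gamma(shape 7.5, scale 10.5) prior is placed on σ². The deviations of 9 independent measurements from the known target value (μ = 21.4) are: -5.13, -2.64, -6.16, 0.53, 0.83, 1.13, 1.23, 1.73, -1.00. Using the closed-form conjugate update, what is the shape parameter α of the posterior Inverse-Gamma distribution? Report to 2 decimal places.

12.00

With known mean μ and an Inverse-Gamma(α, β) prior on σ², the Normal likelihood is conjugate: posterior is Inv-Gamma(α + n/2, β + Σ(xᵢ−μ)²/2).
Σ(xᵢ−μ)² = (-5.13)² + (-2.64)² + (-6.16)² + (0.53)² + (0.83)² + (1.13)² + (1.23)² + (1.73)² + (-1.00)² = 78.9846.
Posterior: Inv-Gamma(7.5 + 9/2, 10.5 + 78.9846/2) = Inv-Gamma(12.00, 49.99230).
Posterior α = 12.00.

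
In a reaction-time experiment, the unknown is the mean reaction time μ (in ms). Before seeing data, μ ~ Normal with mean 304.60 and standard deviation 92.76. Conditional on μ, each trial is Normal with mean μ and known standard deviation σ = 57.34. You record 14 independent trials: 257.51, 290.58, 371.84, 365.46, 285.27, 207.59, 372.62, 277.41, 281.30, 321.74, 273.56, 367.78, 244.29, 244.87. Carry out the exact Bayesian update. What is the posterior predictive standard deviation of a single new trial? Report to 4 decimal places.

59.3000

For Normal data with known variance σ², a Normal(μ₀, σ₀²) prior on μ is conjugate. Posterior precision = 1/σ₀² + n/σ²; posterior mean is the precision-weighted average of μ₀ and x̄.
σ₀² = 92.76² = 8604.4176, σ² = 57.34² = 3287.8756; σ² + n·σ₀² = 3287.8756 + 14·8604.4176 = 123749.722.
Posterior precision = 1/σ₀² + n/σ² = 1/8604.4176 + 14/3287.8756 = (σ² + n·σ₀²)/(σ₀²σ²) = 123749.722/(8604.4176·3287.8756); posterior variance σₙ² = σ₀²σ²/(σ² + n·σ₀²) = 8604.4176·3287.8756/123749.722 = 228.608632.
Predictive variance for one new observation = σₙ² + σ² = 8604.4176·3287.8756/123749.722 + 3287.8756 = σ²·(σ₀² + 123749.722)/123749.722 = 3287.8756·132354.1396/123749.722 = 3516.484232; SD = √(3287.8756·132354.1396/123749.722) = 59.3000.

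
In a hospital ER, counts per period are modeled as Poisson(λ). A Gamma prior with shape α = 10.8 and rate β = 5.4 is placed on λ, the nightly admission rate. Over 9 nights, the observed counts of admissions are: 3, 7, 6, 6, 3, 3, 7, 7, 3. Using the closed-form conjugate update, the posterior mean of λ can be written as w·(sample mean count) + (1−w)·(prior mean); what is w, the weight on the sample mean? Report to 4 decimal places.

With a Gamma(shape α, rate β) prior, the Poisson likelihood is conjugate: the posterior is Gamma(α + ΣXᵢ, β + n).
Posterior mean = (α₀+S)/(β₀+n) = [n/(β₀+n)]·(S/n) + [β₀/(β₀+n)]·(α₀/β₀), so only n and β₀ enter the weight.
Weight on data w = n/(β₀+n) = 9/(5.4+9) = 9/14.4 = 0.6250.

0.6250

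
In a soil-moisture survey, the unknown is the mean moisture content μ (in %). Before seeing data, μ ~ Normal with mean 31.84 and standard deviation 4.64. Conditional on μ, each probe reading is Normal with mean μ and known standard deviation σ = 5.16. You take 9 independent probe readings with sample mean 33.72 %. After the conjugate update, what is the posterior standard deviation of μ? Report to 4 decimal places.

For Normal data with known variance σ², a Normal(μ₀, σ₀²) prior on μ is conjugate. Posterior precision = 1/σ₀² + n/σ²; posterior mean is the precision-weighted average of μ₀ and x̄.
σ₀² = 4.64² = 21.5296, σ² = 5.16² = 26.6256; σ² + n·σ₀² = 26.6256 + 9·21.5296 = 220.392.
Posterior precision = 1/σ₀² + n/σ² = 1/21.5296 + 9/26.6256 = (σ² + n·σ₀²)/(σ₀²σ²) = 220.392/(21.5296·26.6256); posterior variance σₙ² = σ₀²σ²/(σ² + n·σ₀²) = 21.5296·26.6256/220.392 = 2.600995.
Posterior SD = √σₙ² = √(21.5296·26.6256/220.392) = 1.6128.

1.6128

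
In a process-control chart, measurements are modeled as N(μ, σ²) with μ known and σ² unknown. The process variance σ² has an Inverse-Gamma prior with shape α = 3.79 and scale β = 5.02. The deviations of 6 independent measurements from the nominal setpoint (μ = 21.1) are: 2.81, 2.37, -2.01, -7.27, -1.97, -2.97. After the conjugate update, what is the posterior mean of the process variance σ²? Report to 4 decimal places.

With known mean μ and an Inverse-Gamma(α, β) prior on σ², the Normal likelihood is conjugate: posterior is Inv-Gamma(α + n/2, β + Σ(xᵢ−μ)²/2).
Σ(xᵢ−μ)² = (2.81)² + (2.37)² + (-2.01)² + (-7.27)² + (-1.97)² + (-2.97)² = 83.1078.
Posterior: Inv-Gamma(3.79 + 6/2, 5.02 + 83.1078/2) = Inv-Gamma(6.79, 46.57390).
E[σ²|data] = β/(α−1) = 46.57390/5.79 = 8.0439.

8.0439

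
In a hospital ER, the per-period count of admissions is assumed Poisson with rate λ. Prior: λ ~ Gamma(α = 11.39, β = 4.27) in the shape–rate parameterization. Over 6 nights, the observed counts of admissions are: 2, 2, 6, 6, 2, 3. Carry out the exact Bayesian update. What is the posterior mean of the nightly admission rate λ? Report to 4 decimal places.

With a Gamma(shape α, rate β) prior, the Poisson likelihood is conjugate: the posterior is Gamma(α + ΣXᵢ, β + n).
Sum of counts S = 21 over n = 6 nights.
Posterior: Gamma(α+S, β+n) = Gamma(11.39+21, 4.27+6) = Gamma(32.39, 10.27).
Posterior mean = α/β = 32.39/10.27 = 3.1538.

3.1538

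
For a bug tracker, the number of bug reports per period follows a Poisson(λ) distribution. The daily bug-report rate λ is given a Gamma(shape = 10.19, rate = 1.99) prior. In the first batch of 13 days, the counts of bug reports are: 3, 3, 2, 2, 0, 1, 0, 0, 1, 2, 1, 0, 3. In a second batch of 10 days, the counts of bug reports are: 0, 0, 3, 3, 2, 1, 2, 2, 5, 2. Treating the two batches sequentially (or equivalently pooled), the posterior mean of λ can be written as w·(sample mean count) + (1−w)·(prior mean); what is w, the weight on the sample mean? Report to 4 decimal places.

With a Gamma(shape α, rate β) prior, the Poisson likelihood is conjugate: the posterior is Gamma(α + ΣXᵢ, β + n).
Total number of days: n = 13 + 10 = 23.
Posterior mean = (α₀+S)/(β₀+n) = [n/(β₀+n)]·(S/n) + [β₀/(β₀+n)]·(α₀/β₀), so only n and β₀ enter the weight.
Weight on data w = n/(β₀+n) = 23/(1.99+23) = 23/24.99 = 0.9204.

0.9204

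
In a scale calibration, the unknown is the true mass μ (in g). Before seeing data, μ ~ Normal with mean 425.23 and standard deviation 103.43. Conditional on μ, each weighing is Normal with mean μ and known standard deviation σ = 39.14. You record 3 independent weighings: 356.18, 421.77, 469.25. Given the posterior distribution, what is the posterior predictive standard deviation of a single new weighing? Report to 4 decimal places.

For Normal data with known variance σ², a Normal(μ₀, σ₀²) prior on μ is conjugate. Posterior precision = 1/σ₀² + n/σ²; posterior mean is the precision-weighted average of μ₀ and x̄.
σ₀² = 103.43² = 10697.7649, σ² = 39.14² = 1531.9396; σ² + n·σ₀² = 1531.9396 + 3·10697.7649 = 33625.2343.
Posterior precision = 1/σ₀² + n/σ² = 1/10697.7649 + 3/1531.9396 = (σ² + n·σ₀²)/(σ₀²σ²) = 33625.2343/(10697.7649·1531.9396); posterior variance σₙ² = σ₀²σ²/(σ² + n·σ₀²) = 10697.7649·1531.9396/33625.2343 = 487.381873.
Predictive variance for one new observation = σₙ² + σ² = 10697.7649·1531.9396/33625.2343 + 1531.9396 = σ²·(σ₀² + 33625.2343)/33625.2343 = 1531.9396·44322.9992/33625.2343 = 2019.321473; SD = √(1531.9396·44322.9992/33625.2343) = 44.9369.

44.9369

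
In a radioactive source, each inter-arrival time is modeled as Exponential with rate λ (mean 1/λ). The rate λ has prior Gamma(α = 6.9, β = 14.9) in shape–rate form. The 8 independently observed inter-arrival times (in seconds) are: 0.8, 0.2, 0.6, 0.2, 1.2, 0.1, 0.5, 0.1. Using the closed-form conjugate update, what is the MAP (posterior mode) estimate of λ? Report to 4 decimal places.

With a Gamma(shape α, rate β) prior on the exponential rate λ, the posterior after n observations with total T = Σxᵢ is Gamma(α+n, β+T).
Sum of observations T = 3.7 seconds; n = 8.
Posterior: Gamma(6.9+8, 14.9+3.7) = Gamma(14.9, 18.6).
Mode = (α−1)/β = 0.7473.

0.7473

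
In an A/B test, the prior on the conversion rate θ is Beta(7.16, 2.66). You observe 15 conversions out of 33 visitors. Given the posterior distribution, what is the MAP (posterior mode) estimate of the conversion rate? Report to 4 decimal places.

The Beta prior is conjugate to a Binomial/Bernoulli likelihood; the update adds successes to α and failures to β.
Posterior: Beta(α+k, β+n−k) = Beta(7.16+15, 2.66+18) = Beta(22.16, 20.66).
Mode of Beta(a,b) for a,b>1 is (a−1)/(a+b−2) = 21.16/40.82 = 0.5184.

0.5184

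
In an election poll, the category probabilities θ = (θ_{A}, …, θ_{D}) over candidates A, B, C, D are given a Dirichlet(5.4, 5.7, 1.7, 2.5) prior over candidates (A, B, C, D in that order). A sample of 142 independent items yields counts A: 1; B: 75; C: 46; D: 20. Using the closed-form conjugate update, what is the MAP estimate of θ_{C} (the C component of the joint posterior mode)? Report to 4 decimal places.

The Dirichlet prior is conjugate to the Multinomial likelihood: each posterior αⱼ = prior αⱼ + observed count nⱼ.
Posterior concentration: (6.4, 80.7, 47.7, 22.5), total = 157.3.
Joint mode component: (α_{C}−1)/(Σα−K) = 46.7/153.3 = 0.3046.

0.3046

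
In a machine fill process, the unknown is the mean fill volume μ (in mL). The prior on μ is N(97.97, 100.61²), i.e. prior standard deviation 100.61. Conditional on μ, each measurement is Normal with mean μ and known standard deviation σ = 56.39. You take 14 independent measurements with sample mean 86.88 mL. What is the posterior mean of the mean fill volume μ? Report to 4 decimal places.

For Normal data with known variance σ², a Normal(μ₀, σ₀²) prior on μ is conjugate. Posterior precision = 1/σ₀² + n/σ²; posterior mean is the precision-weighted average of μ₀ and x̄.
n·x̄ = 14·86.88 = 1216.32.
σ₀² = 100.61² = 10122.3721, σ² = 56.39² = 3179.8321; σ² + n·σ₀² = 3179.8321 + 14·10122.3721 = 144893.0415.
Posterior mean = (μ₀/σ₀² + n·x̄/σ²)/(1/σ₀² + n/σ²) = (σ²·μ₀ + σ₀²·n·x̄)/(σ² + n·σ₀²) = (3179.8321·97.97 + 10122.3721·1216.32)/144893.0415 = 12623571.783509/144893.0415 = 87.1234.

87.1234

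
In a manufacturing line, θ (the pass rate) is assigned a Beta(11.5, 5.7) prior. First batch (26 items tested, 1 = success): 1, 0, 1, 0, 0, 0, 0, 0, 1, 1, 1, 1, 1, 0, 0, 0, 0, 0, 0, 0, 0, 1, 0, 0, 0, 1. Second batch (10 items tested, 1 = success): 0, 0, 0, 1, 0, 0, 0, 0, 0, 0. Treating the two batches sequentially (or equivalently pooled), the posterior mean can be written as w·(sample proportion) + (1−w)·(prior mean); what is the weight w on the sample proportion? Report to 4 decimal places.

The Beta prior is conjugate to a Binomial/Bernoulli likelihood; the update adds successes to α and failures to β.
Total number of items tested: n = 26 + 10 = 36.
Posterior mean = (α₀+k)/(α₀+β₀+n) = [n/(α₀+β₀+n)]·(k/n) + [(α₀+β₀)/(α₀+β₀+n)]·α₀/(α₀+β₀), so only n and the prior enter the weight.
The weight on the data is w = n/(α₀+β₀+n) = 36/(11.5+5.7+36) = 36/53.2 = 0.6767.

0.6767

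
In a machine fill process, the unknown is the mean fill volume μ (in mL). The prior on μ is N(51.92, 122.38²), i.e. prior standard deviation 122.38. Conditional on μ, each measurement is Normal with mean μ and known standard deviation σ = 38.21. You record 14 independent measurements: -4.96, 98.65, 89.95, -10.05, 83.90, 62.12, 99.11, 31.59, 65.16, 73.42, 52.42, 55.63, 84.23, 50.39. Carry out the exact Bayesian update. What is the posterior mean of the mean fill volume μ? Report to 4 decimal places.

For Normal data with known variance σ², a Normal(μ₀, σ₀²) prior on μ is conjugate. Posterior precision = 1/σ₀² + n/σ²; posterior mean is the precision-weighted average of μ₀ and x̄.
Σxᵢ = (-4.96) + 98.65 + 89.95 + (-10.05) + 83.90 + 62.12 + 99.11 + 31.59 + 65.16 + 73.42 + 52.42 + 55.63 + 84.23 + 50.39 = 831.56, so n·x̄ = 831.56.
σ₀² = 122.38² = 14976.8644, σ² = 38.21² = 1460.0041; σ² + n·σ₀² = 1460.0041 + 14·14976.8644 = 211136.1057.
Posterior mean = (μ₀/σ₀² + n·x̄/σ²)/(1/σ₀² + n/σ²) = (σ²·μ₀ + σ₀²·n·x̄)/(σ² + n·σ₀²) = (1460.0041·51.92 + 14976.8644·831.56)/211136.1057 = 12529964.773336/211136.1057 = 59.3454.

59.3454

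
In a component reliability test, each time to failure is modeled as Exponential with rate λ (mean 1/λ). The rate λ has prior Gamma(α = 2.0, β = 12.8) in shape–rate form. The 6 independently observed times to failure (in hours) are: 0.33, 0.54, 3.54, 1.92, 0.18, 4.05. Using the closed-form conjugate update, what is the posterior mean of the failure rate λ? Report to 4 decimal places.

0.3425

With a Gamma(shape α, rate β) prior on the exponential rate λ, the posterior after n observations with total T = Σxᵢ is Gamma(α+n, β+T).
Sum of observations T = 10.56 hours; n = 6.
Posterior: Gamma(2.0+6, 12.8+10.56) = Gamma(8.0, 23.36).
Posterior mean of λ = α/β = 8.0/23.36 = 0.3425.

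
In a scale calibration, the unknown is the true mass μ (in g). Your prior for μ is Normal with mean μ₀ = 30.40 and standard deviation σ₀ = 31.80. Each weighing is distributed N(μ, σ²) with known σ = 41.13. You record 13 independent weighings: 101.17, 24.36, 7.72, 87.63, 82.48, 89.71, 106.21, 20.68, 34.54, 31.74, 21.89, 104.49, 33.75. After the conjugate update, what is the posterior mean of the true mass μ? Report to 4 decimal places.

For Normal data with known variance σ², a Normal(μ₀, σ₀²) prior on μ is conjugate. Posterior precision = 1/σ₀² + n/σ²; posterior mean is the precision-weighted average of μ₀ and x̄.
Σxᵢ = 101.17 + 24.36 + 7.72 + 87.63 + 82.48 + 89.71 + 106.21 + 20.68 + 34.54 + 31.74 + 21.89 + 104.49 + 33.75 = 746.37, so n·x̄ = 746.37.
σ₀² = 31.80² = 1011.24, σ² = 41.13² = 1691.6769; σ² + n·σ₀² = 1691.6769 + 13·1011.24 = 14837.7969.
Posterior mean = (μ₀/σ₀² + n·x̄/σ²)/(1/σ₀² + n/σ²) = (σ²·μ₀ + σ₀²·n·x̄)/(σ² + n·σ₀²) = (1691.6769·30.40 + 1011.24·746.37)/14837.7969 = 806186.17656/14837.7969 = 54.3333.

54.3333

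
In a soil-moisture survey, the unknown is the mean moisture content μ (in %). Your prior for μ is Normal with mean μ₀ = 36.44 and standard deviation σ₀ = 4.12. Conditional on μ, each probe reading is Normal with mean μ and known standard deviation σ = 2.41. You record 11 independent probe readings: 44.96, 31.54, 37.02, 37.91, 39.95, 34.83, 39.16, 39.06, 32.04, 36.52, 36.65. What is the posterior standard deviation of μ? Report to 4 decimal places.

0.7156

For Normal data with known variance σ², a Normal(μ₀, σ₀²) prior on μ is conjugate. Posterior precision = 1/σ₀² + n/σ²; posterior mean is the precision-weighted average of μ₀ and x̄.
σ₀² = 4.12² = 16.9744, σ² = 2.41² = 5.8081; σ² + n·σ₀² = 5.8081 + 11·16.9744 = 192.5265.
Posterior precision = 1/σ₀² + n/σ² = 1/16.9744 + 11/5.8081 = (σ² + n·σ₀²)/(σ₀²σ²) = 192.5265/(16.9744·5.8081); posterior variance σₙ² = σ₀²σ²/(σ² + n·σ₀²) = 16.9744·5.8081/192.5265 = 0.512080.
Posterior SD = √σₙ² = √(16.9744·5.8081/192.5265) = 0.7156.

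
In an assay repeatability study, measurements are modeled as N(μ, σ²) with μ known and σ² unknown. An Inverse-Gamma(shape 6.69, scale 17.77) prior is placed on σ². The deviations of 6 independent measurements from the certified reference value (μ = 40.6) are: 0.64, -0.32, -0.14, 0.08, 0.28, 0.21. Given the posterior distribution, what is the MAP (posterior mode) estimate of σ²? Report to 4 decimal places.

1.6932

With known mean μ and an Inverse-Gamma(α, β) prior on σ², the Normal likelihood is conjugate: posterior is Inv-Gamma(α + n/2, β + Σ(xᵢ−μ)²/2).
Σ(xᵢ−μ)² = (0.64)² + (-0.32)² + (-0.14)² + (0.08)² + (0.28)² + (0.21)² = 0.6605.
Posterior: Inv-Gamma(6.69 + 6/2, 17.77 + 0.6605/2) = Inv-Gamma(9.69, 18.10025).
Mode = β/(α+1) = 18.10025/10.69 = 1.6932.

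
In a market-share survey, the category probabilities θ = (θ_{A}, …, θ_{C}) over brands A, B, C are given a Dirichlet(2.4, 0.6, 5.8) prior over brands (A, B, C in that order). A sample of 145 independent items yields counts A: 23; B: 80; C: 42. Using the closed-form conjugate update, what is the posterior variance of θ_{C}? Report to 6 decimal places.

0.001384

The Dirichlet prior is conjugate to the Multinomial likelihood: each posterior αⱼ = prior αⱼ + observed count nⱼ.
Posterior concentration: (25.4, 80.6, 47.8), total = 153.8.
Var[θ_j] = α_j(Σα−α_j)/((Σα)²(Σα+1)) = 47.8·106.0/(153.8²·154.8) = 0.001384.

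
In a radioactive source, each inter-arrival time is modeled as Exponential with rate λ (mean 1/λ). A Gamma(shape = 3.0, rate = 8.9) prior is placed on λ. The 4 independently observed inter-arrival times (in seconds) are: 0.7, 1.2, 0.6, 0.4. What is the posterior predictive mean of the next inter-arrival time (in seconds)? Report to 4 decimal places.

1.9667

With a Gamma(shape α, rate β) prior on the exponential rate λ, the posterior after n observations with total T = Σxᵢ is Gamma(α+n, β+T).
Sum of observations T = 2.9 seconds; n = 4.
Posterior: Gamma(3.0+4, 8.9+2.9) = Gamma(7.0, 11.8).
The predictive distribution for the next observation is Lomax; its mean is β/(α−1) = 11.8/6.0 = 1.9667.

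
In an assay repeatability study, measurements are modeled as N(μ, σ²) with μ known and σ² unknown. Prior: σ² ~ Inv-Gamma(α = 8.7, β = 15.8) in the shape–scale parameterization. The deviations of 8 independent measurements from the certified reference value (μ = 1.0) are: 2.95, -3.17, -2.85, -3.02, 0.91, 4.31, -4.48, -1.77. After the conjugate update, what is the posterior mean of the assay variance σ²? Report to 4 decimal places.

With known mean μ and an Inverse-Gamma(α, β) prior on σ², the Normal likelihood is conjugate: posterior is Inv-Gamma(α + n/2, β + Σ(xᵢ−μ)²/2).
Σ(xᵢ−μ)² = (2.95)² + (-3.17)² + (-2.85)² + (-3.02)² + (0.91)² + (4.31)² + (-4.48)² + (-1.77)² = 78.6018.
Posterior: Inv-Gamma(8.7 + 8/2, 15.8 + 78.6018/2) = Inv-Gamma(12.70, 55.10090).
E[σ²|data] = β/(α−1) = 55.10090/11.70 = 4.7095.

4.7095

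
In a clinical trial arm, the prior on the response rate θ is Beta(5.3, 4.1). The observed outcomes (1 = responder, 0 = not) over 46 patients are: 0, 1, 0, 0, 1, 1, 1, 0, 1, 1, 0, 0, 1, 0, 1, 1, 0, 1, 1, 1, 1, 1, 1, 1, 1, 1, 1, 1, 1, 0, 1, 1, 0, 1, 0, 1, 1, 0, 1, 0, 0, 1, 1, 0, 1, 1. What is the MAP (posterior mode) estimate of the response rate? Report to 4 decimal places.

0.6610

The Beta prior is conjugate to a Binomial/Bernoulli likelihood; the update adds successes to α and failures to β.
Posterior: Beta(α+k, β+n−k) = Beta(5.3+31, 4.1+15) = Beta(36.3, 19.1).
Mode of Beta(a,b) for a,b>1 is (a−1)/(a+b−2) = 35.3/53.4 = 0.6610.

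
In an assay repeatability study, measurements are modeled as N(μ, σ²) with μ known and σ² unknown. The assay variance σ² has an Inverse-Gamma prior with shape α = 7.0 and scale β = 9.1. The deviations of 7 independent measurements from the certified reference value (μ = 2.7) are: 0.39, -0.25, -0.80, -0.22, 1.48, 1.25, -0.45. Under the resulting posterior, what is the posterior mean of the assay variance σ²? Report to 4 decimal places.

1.2136

With known mean μ and an Inverse-Gamma(α, β) prior on σ², the Normal likelihood is conjugate: posterior is Inv-Gamma(α + n/2, β + Σ(xᵢ−μ)²/2).
Σ(xᵢ−μ)² = (0.39)² + (-0.25)² + (-0.80)² + (-0.22)² + (1.48)² + (1.25)² + (-0.45)² = 4.8584.
Posterior: Inv-Gamma(7.0 + 7/2, 9.1 + 4.8584/2) = Inv-Gamma(10.50, 11.52920).
E[σ²|data] = β/(α−1) = 11.52920/9.50 = 1.2136.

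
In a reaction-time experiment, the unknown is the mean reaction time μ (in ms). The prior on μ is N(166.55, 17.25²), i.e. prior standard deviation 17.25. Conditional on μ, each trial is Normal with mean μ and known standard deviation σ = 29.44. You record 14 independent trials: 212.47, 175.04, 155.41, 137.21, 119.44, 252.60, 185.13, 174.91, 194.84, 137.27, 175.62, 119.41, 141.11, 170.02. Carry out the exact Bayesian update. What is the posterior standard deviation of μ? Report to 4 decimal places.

7.1587

For Normal data with known variance σ², a Normal(μ₀, σ₀²) prior on μ is conjugate. Posterior precision = 1/σ₀² + n/σ²; posterior mean is the precision-weighted average of μ₀ and x̄.
σ₀² = 17.25² = 297.5625, σ² = 29.44² = 866.7136; σ² + n·σ₀² = 866.7136 + 14·297.5625 = 5032.5886.
Posterior precision = 1/σ₀² + n/σ² = 1/297.5625 + 14/866.7136 = (σ² + n·σ₀²)/(σ₀²σ²) = 5032.5886/(297.5625·866.7136); posterior variance σₙ² = σ₀²σ²/(σ² + n·σ₀²) = 297.5625·866.7136/5032.5886 = 51.246284.
Posterior SD = √σₙ² = √(297.5625·866.7136/5032.5886) = 7.1587.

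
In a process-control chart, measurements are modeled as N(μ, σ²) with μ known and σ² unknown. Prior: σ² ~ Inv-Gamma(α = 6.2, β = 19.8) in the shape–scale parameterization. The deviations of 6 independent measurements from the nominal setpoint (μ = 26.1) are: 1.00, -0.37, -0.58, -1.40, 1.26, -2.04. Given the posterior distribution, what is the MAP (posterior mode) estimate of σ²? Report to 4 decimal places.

With known mean μ and an Inverse-Gamma(α, β) prior on σ², the Normal likelihood is conjugate: posterior is Inv-Gamma(α + n/2, β + Σ(xᵢ−μ)²/2).
Σ(xᵢ−μ)² = (1.00)² + (-0.37)² + (-0.58)² + (-1.40)² + (1.26)² + (-2.04)² = 9.1825.
Posterior: Inv-Gamma(6.2 + 6/2, 19.8 + 9.1825/2) = Inv-Gamma(9.20, 24.39125).
Mode = β/(α+1) = 24.39125/10.20 = 2.3913.

2.3913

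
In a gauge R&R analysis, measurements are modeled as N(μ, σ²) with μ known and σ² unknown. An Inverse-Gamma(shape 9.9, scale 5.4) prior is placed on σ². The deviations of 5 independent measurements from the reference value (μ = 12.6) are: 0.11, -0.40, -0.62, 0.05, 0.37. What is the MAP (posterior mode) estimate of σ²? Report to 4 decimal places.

With known mean μ and an Inverse-Gamma(α, β) prior on σ², the Normal likelihood is conjugate: posterior is Inv-Gamma(α + n/2, β + Σ(xᵢ−μ)²/2).
Σ(xᵢ−μ)² = (0.11)² + (-0.40)² + (-0.62)² + (0.05)² + (0.37)² = 0.6959.
Posterior: Inv-Gamma(9.9 + 5/2, 5.4 + 0.6959/2) = Inv-Gamma(12.40, 5.74795).
Mode = β/(α+1) = 5.74795/13.40 = 0.4290.

0.4290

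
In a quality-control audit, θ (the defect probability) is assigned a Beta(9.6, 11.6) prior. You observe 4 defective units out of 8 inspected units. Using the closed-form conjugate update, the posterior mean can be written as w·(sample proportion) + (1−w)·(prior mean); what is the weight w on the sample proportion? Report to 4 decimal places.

0.2740

The Beta prior is conjugate to a Binomial/Bernoulli likelihood; the update adds successes to α and failures to β.
Posterior mean = (α₀+k)/(α₀+β₀+n) = [n/(α₀+β₀+n)]·(k/n) + [(α₀+β₀)/(α₀+β₀+n)]·α₀/(α₀+β₀), so only n and the prior enter the weight.
The weight on the data is w = n/(α₀+β₀+n) = 8/(9.6+11.6+8) = 8/29.2 = 0.2740.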